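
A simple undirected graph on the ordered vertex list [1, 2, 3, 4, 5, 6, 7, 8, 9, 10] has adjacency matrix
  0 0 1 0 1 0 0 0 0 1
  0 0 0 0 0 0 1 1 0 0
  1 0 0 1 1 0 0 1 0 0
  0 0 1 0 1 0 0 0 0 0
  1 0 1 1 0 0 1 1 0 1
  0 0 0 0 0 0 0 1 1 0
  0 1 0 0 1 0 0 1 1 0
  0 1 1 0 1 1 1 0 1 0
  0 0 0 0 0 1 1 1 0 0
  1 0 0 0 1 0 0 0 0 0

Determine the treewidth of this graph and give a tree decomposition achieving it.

Every bag has size at most 3, so the width is 3 − 1 = 2 and tw(G) ≤ 2. Conversely, {6, 8, 9} is a clique of size 3, and the vertices of any clique must share a bag in every tree decomposition; so some bag has ≥ 3 vertices and tw(G) ≥ 2. Therefore the treewidth is 2.

Treewidth 2.
Bags: B1 = {3, 5, 8}  B2 = {5, 7, 8}  B3 = {1, 3, 5}  B4 = {7, 8, 9}  B5 = {2, 7, 8}  B6 = {6, 8, 9}  B7 = {3, 4, 5}  B8 = {1, 5, 10}
Tree: B1–B2, B1–B3, B2–B4, B2–B5, B4–B6, B1–B7, B3–B8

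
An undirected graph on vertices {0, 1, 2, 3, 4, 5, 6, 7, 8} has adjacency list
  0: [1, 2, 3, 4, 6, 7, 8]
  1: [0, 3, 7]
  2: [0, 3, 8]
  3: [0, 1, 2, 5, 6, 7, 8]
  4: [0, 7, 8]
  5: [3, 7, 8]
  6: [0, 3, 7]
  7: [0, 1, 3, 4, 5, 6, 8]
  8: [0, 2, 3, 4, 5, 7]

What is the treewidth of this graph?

3

A width-3 tree decomposition is:
Bags: B1 = {0, 1, 3, 7}  B2 = {0, 3, 7, 8}  B3 = {0, 3, 6, 7}  B4 = {0, 4, 7, 8}  B5 = {0, 2, 3, 8}  B6 = {3, 5, 7, 8}
Tree: B1–B2, B2–B3, B2–B4, B2–B5, B2–B6
The largest bag has 4 vertices, giving width 3; this decomposition certifies tw(G) ≤ 3. On the other hand G contains the 4-clique {0, 2, 3, 8}. A clique must lie in a single bag of any decomposition, so no decomposition can have width below 3. Therefore the treewidth is 3.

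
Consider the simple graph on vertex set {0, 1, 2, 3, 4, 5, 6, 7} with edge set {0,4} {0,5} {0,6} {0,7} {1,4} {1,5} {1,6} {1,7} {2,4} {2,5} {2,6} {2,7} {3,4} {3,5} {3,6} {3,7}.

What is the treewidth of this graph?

4

A width-4 tree decomposition is:
Bags: B1 = {2, 4, 5, 6, 7}  B2 = {0, 4, 5, 6, 7}  B3 = {1, 4, 5, 6, 7}  B4 = {3, 4, 5, 6, 7}
Tree: B1–B2, B2–B3, B3–B4
The largest bag has 5 vertices, giving width 4; this decomposition certifies tw(G) ≤ 4. For the lower bound: the 5 vertex sets {2,5}, {0,6}, {1,4}, {7}, {3} are disjoint, each induces a connected subgraph, and every pair is joined by at least one edge of G. Contracting each set to a single vertex therefore yields K_{5} as a minor, and since treewidth is minor-monotone, tw(G) ≥ tw(K_{5}) = 4. Combining the bounds, tw(G) = 4.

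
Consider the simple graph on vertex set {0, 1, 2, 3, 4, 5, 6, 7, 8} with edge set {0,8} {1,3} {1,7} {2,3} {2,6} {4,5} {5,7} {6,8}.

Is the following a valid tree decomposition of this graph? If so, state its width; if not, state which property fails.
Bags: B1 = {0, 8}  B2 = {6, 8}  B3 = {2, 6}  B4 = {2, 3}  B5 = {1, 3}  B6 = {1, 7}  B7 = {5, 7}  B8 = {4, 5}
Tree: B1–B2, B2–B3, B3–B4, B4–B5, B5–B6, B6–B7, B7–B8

Vertex coverage: the bags together contain {0, 1, 2, 3, 4, 5, 6, 7, 8}, the full vertex set. Edge coverage: each edge of G has both endpoints in at least one bag. Running intersection: for every vertex, the bags containing it form a connected subtree. All three properties hold, so this is a valid tree decomposition of width max|bag| − 1 = 1, and hence tw(G) ≤ 1.

Yes; width 1.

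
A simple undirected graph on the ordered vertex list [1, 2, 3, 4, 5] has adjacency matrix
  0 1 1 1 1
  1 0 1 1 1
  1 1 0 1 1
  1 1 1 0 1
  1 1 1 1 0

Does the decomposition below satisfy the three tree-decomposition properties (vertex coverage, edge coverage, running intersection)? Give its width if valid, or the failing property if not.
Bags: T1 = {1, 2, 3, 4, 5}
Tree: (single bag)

Vertex coverage: the bags together contain {1, 2, 3, 4, 5}, the full vertex set. Edge coverage: each edge of G has both endpoints in at least one bag. Running intersection: for every vertex, the bags containing it form a connected subtree. All three properties hold, so this is a valid tree decomposition of width max|bag| − 1 = 4, and hence tw(G) ≤ 4.

Yes; width 4.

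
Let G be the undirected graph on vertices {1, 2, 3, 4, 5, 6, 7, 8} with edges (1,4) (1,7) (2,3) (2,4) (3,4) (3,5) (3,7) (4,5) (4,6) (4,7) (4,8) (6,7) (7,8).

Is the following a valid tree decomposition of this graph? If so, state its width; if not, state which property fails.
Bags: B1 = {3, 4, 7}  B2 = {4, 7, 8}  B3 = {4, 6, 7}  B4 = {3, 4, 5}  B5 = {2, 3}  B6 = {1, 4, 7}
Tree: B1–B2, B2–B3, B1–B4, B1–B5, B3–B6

No — edge (4,2) lies in no bag.

A tree decomposition must satisfy three properties: every vertex lies in some bag; for every edge, both endpoints lie together in some bag; and for every vertex, the bags containing it form a connected subtree. Here edge (4,2) lies in no bag, so the decomposition is invalid.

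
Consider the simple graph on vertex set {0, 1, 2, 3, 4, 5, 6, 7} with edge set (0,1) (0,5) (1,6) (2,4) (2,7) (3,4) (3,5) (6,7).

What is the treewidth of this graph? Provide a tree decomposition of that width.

Treewidth 2.
One such decomposition:
Bags: B1 = {0, 1, 6}  B2 = {0, 5, 6}  B3 = {3, 5, 6}  B4 = {3, 4, 6}  B5 = {2, 4, 6}  B6 = {2, 6, 7}
Tree: B1–B2, B2–B3, B3–B4, B4–B5, B5–B6

Every bag has size at most 3, so the width is 3 − 1 = 2 and tw(G) ≤ 2. Since 6–1–0–5–3–4–2–7–6 is a cycle in G, G is not acyclic. Forests are exactly the graphs of treewidth ≤ 1, so tw(G) ≥ 2. The upper and lower bounds meet at 2, so that is the treewidth.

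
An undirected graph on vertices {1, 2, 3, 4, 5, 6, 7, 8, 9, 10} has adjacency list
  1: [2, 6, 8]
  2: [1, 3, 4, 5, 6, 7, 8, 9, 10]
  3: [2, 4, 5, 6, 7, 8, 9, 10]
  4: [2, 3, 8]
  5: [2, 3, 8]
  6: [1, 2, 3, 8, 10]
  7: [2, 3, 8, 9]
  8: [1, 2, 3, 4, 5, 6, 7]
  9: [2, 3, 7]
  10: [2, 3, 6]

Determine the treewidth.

A width-3 tree decomposition is:
Bags: B1 = {2, 3, 7, 8}  B2 = {2, 3, 7, 9}  B3 = {2, 3, 6, 8}  B4 = {2, 3, 6, 10}  B5 = {2, 3, 4, 8}  B6 = {2, 3, 5, 8}  B7 = {1, 2, 6, 8}
Tree: B1–B2, B1–B3, B3–B4, B3–B5, B5–B6, B3–B7
Every bag has size at most 4, so the width is 4 − 1 = 3 and tw(G) ≤ 3. Conversely, {1, 2, 6, 8} is a clique of size 4, and the vertices of any clique must share a bag in every tree decomposition; so some bag has ≥ 4 vertices and tw(G) ≥ 3. Therefore the treewidth is 3.

3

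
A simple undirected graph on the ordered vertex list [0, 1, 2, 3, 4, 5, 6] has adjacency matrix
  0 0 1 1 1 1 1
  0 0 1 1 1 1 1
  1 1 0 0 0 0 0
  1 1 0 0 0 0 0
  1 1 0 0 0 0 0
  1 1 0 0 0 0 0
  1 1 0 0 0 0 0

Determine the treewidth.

2

A width-2 tree decomposition is:
Bags: B1 = {0, 1, 2}  B2 = {0, 1, 4}  B3 = {0, 1, 5}  B4 = {0, 1, 6}  B5 = {0, 1, 3}
Tree: B1–B2, B2–B3, B3–B4, B4–B5
Each bag holds 3 vertices, so the decomposition has width 2, which upper-bounds the treewidth. The edges 0–2–1–4–0 form a cycle, so G is not a tree and its treewidth is at least 2. Hence tw(G) = 2 exactly.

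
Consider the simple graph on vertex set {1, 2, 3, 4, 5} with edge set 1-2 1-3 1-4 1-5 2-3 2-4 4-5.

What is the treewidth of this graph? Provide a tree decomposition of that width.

Each bag holds 3 vertices, so the decomposition has width 2, which upper-bounds the treewidth. Conversely, {1, 2, 3} is a clique of size 3, and the vertices of any clique must share a bag in every tree decomposition; so some bag has ≥ 3 vertices and tw(G) ≥ 2. Combining the bounds, tw(G) = 2.

Treewidth 2.
One optimal decomposition is:
Bags: B1 = {1, 2, 4}  B2 = {1, 4, 5}  B3 = {1, 2, 3}
Tree: B1–B2, B1–B3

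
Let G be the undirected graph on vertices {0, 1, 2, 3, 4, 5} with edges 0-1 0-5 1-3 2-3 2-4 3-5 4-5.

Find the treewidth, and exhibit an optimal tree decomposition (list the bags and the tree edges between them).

Treewidth 2.
One optimal decomposition is:
Bags: B1 = {2, 3, 4}  B2 = {3, 4, 5}  B3 = {1, 3, 5}  B4 = {0, 1, 5}
Tree: B1–B2, B2–B3, B3–B4

Every bag has size at most 3, so the width is 3 − 1 = 2 and tw(G) ≤ 2. Since 2–4–5–3–2 is a cycle in G, G is not acyclic. Forests are exactly the graphs of treewidth ≤ 1, so tw(G) ≥ 2. Combining the bounds, tw(G) = 2.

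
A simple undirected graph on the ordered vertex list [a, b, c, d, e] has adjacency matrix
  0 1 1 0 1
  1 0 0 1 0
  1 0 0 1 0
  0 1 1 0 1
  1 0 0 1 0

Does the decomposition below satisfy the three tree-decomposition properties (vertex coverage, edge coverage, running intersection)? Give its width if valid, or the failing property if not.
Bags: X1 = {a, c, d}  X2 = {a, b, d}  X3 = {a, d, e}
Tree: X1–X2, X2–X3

Yes; width 2.

Checking the three conditions: (i) the bags cover all of {a, b, c, d, e}; (ii) for each edge, some bag contains both endpoints; (iii) the bags containing any fixed vertex form a subtree. All hold, so the decomposition is valid with width 3 − 1 = 2.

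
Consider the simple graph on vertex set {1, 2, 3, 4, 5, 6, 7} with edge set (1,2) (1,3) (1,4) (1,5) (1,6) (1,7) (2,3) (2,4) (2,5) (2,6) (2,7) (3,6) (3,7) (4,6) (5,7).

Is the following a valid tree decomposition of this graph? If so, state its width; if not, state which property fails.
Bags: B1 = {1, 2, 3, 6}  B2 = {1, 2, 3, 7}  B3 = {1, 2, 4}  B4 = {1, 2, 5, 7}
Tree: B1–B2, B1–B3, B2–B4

A tree decomposition must satisfy three properties: every vertex lies in some bag; for every edge, both endpoints lie together in some bag; and for every vertex, the bags containing it form a connected subtree. Here edge (6,4) lies in no bag, so the decomposition is invalid.

No — edge (6,4) lies in no bag.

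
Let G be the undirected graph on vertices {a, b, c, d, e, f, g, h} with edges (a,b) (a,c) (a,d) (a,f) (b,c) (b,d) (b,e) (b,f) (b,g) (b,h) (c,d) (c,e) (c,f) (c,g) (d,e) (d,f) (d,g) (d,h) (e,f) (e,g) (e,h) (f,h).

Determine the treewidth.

A width-4 tree decomposition is:
Bags: B1 = {b, d, e, f, h}  B2 = {b, c, d, e, f}  B3 = {b, c, d, e, g}  B4 = {a, b, c, d, f}
Tree: B1–B2, B2–B3, B2–B4
Each bag holds 5 vertices, so the decomposition has width 4, which upper-bounds the treewidth. On the other hand G contains the 5-clique {b, c, d, e, g}. A clique must lie in a single bag of any decomposition, so no decomposition can have width below 4. Hence tw(G) = 4 exactly.

4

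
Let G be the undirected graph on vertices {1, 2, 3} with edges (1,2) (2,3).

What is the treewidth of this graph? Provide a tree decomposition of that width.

Treewidth 1.
One optimal decomposition is:
Bags: B1 = {1, 2}  B2 = {2, 3}
Tree: B1–B2

Each bag holds 2 vertices, so the decomposition has width 1, which upper-bounds the treewidth. Any graph with an edge has treewidth ≥ 1, and G has the edge 1–2. The upper and lower bounds meet at 1, so that is the treewidth.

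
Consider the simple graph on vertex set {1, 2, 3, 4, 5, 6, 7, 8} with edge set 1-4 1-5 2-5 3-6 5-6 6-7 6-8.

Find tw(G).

A width-1 tree decomposition is:
Bags: B1 = {5, 6}  B2 = {6, 7}  B3 = {1, 5}  B4 = {6, 8}  B5 = {3, 6}  B6 = {2, 5}  B7 = {1, 4}
Tree: B1–B2, B1–B3, B1–B4, B2–B5, B3–B6, B3–B7
Every bag has size at most 2, so the width is 2 − 1 = 1 and tw(G) ≤ 1. Any graph with an edge has treewidth ≥ 1, and G has the edge 6–5. Hence tw(G) = 1 exactly.

1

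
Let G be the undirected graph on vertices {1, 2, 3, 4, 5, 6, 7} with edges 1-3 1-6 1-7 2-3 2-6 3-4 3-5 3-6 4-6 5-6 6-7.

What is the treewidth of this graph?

A width-2 tree decomposition is:
Bags: B1 = {1, 3, 6}  B2 = {3, 4, 6}  B3 = {1, 6, 7}  B4 = {2, 3, 6}  B5 = {3, 5, 6}
Tree: B1–B2, B1–B3, B2–B4, B4–B5
The largest bag has 3 vertices, giving width 2; this decomposition certifies tw(G) ≤ 2. On the other hand G contains the 3-clique {1, 3, 6}. A clique must lie in a single bag of any decomposition, so no decomposition can have width below 2. The upper and lower bounds meet at 2, so that is the treewidth.

2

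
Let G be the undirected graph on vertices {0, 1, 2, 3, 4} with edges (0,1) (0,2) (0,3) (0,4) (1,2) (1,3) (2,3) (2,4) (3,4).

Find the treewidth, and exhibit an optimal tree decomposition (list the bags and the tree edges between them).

Treewidth 3.
Bags: B1 = {0, 2, 3, 4}  B2 = {0, 1, 2, 3}
Tree: B1–B2

Every bag has size at most 4, so the width is 4 − 1 = 3 and tw(G) ≤ 3. For the lower bound, the 4 vertices {0, 1, 2, 3} are pairwise adjacent, and any tree decomposition puts a clique entirely inside one bag — forcing width ≥ 3. Combining the bounds, tw(G) = 3.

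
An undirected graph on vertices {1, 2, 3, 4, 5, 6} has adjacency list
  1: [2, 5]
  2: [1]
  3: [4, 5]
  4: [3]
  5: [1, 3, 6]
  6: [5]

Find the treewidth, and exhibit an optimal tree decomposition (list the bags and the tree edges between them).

Treewidth 1.
One optimal decomposition is:
Bags: B1 = {5, 6}  B2 = {3, 5}  B3 = {3, 4}  B4 = {1, 5}  B5 = {1, 2}
Tree: B1–B2, B2–B3, B1–B4, B4–B5

Each bag holds 2 vertices, so the decomposition has width 1, which upper-bounds the treewidth. Any graph with an edge has treewidth ≥ 1, and G has the edge 5–6. Hence tw(G) = 1 exactly.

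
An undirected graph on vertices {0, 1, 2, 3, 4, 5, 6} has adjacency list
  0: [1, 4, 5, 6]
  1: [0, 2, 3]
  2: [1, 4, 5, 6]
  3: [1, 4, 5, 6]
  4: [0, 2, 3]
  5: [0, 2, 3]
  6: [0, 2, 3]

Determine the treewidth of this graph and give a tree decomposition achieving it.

Treewidth 3.
One such decomposition:
Bags: B1 = {0, 1, 2, 3}  B2 = {0, 2, 3, 5}  B3 = {0, 2, 3, 6}  B4 = {0, 2, 3, 4}
Tree: B1–B2, B2–B3, B3–B4

Each bag holds 4 vertices, so the decomposition has width 3, which upper-bounds the treewidth. For the lower bound: the 4 vertex sets {1,2}, {3,5}, {0}, {6} are disjoint, each induces a connected subgraph, and every pair is joined by at least one edge of G. Contracting each set to a single vertex therefore yields K_{4} as a minor, and since treewidth is minor-monotone, tw(G) ≥ tw(K_{4}) = 3. The upper and lower bounds meet at 3, so that is the treewidth.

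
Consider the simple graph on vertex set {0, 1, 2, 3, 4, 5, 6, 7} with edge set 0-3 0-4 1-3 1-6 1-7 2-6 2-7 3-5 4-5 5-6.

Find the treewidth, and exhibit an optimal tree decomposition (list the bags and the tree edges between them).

Treewidth 2.
One optimal decomposition is:
Bags: B1 = {1, 2, 7}  B2 = {1, 2, 6}  B3 = {1, 3, 6}  B4 = {3, 5, 6}  B5 = {0, 3, 5}  B6 = {0, 4, 5}
Tree: B1–B2, B2–B3, B3–B4, B4–B5, B5–B6

The largest bag has 3 vertices, giving width 2; this decomposition certifies tw(G) ≤ 2. The edges 7–2–6–1–7 form a cycle, so G is not a tree and its treewidth is at least 2. Therefore the treewidth is 2.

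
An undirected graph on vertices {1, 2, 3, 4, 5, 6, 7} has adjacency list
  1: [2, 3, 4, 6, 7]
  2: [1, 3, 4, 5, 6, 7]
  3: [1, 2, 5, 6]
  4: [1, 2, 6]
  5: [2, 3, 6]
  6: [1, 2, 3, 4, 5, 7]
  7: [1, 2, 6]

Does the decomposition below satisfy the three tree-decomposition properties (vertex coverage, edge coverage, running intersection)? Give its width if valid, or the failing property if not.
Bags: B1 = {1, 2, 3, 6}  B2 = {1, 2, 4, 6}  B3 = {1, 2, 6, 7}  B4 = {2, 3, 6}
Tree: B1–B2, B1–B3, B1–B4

A tree decomposition must satisfy three properties: every vertex lies in some bag; for every edge, both endpoints lie together in some bag; and for every vertex, the bags containing it form a connected subtree. Here vertex 5 appears in no bag, so the decomposition is invalid.

No — vertex 5 appears in no bag.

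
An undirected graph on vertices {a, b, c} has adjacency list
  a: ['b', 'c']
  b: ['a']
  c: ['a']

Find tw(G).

1

A width-1 tree decomposition is:
Bags: B1 = {a, c}  B2 = {a, b}
Tree: B1–B2
Every bag has size at most 2, so the width is 2 − 1 = 1 and tw(G) ≤ 1. Any graph with an edge has treewidth ≥ 1, and G has the edge a–c. The upper and lower bounds meet at 1, so that is the treewidth.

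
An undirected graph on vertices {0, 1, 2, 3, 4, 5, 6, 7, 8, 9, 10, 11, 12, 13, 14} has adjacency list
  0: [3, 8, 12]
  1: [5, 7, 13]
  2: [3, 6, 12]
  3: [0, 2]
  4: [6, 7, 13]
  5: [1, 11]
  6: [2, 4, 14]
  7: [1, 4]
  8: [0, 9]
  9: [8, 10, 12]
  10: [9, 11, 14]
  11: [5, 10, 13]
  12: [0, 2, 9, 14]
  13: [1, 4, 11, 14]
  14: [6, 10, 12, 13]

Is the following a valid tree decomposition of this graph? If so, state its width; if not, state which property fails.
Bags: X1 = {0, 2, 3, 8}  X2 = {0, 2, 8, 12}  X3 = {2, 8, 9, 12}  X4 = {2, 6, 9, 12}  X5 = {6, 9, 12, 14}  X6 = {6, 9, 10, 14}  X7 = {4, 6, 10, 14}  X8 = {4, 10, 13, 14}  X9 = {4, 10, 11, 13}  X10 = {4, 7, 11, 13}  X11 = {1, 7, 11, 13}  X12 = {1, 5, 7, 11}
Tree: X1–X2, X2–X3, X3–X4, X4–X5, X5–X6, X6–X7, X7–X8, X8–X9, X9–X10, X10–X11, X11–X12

Yes; width 3.

Vertex coverage: the bags together contain {0, 1, 2, 3, 4, 5, 6, 7, 8, 9, 10, 11, 12, 13, 14}, the full vertex set. Edge coverage: each edge of G has both endpoints in at least one bag. Running intersection: for every vertex, the bags containing it form a connected subtree. All three properties hold, so this is a valid tree decomposition of width max|bag| − 1 = 3, and hence tw(G) ≤ 3.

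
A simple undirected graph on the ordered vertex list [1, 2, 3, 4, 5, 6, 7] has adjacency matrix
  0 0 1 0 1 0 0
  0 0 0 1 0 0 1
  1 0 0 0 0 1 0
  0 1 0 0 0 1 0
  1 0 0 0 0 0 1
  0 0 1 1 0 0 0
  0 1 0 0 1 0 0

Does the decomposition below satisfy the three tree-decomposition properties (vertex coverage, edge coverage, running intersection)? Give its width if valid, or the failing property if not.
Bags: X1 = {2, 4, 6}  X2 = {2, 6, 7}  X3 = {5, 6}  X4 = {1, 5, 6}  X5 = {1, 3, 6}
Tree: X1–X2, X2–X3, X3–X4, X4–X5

A tree decomposition must satisfy three properties: every vertex lies in some bag; for every edge, both endpoints lie together in some bag; and for every vertex, the bags containing it form a connected subtree. Here edge (7,5) lies in no bag, so the decomposition is invalid.

No — edge (7,5) lies in no bag.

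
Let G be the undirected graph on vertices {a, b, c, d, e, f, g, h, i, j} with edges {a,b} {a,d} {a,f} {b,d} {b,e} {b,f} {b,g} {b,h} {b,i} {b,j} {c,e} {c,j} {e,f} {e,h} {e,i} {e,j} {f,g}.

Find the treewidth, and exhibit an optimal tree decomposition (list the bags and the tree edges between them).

Treewidth 2.
One such decomposition:
Bags: B1 = {a, b, f}  B2 = {a, b, d}  B3 = {b, f, g}  B4 = {b, e, f}  B5 = {b, e, i}  B6 = {b, e, j}  B7 = {c, e, j}  B8 = {b, e, h}
Tree: B1–B2, B1–B3, B1–B4, B4–B5, B5–B6, B6–B7, B4–B8

Each bag holds 3 vertices, so the decomposition has width 2, which upper-bounds the treewidth. On the other hand G contains the 3-clique {c, e, j}. A clique must lie in a single bag of any decomposition, so no decomposition can have width below 2. Combining the bounds, tw(G) = 2.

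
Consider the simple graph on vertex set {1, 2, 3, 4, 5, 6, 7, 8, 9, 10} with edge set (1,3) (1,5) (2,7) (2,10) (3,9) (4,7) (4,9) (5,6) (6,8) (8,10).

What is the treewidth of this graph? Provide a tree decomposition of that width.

Treewidth 2.
Bags: B1 = {1, 3, 9}  B2 = {1, 4, 9}  B3 = {1, 4, 7}  B4 = {1, 2, 7}  B5 = {1, 2, 10}  B6 = {1, 8, 10}  B7 = {1, 6, 8}  B8 = {1, 5, 6}
Tree: B1–B2, B2–B3, B3–B4, B4–B5, B5–B6, B6–B7, B7–B8

Every bag has size at most 3, so the width is 3 − 1 = 2 and tw(G) ≤ 2. Since 1–3–9–4–7–2–10–8–6–5–1 is a cycle in G, G is not acyclic. Forests are exactly the graphs of treewidth ≤ 1, so tw(G) ≥ 2. Therefore the treewidth is 2.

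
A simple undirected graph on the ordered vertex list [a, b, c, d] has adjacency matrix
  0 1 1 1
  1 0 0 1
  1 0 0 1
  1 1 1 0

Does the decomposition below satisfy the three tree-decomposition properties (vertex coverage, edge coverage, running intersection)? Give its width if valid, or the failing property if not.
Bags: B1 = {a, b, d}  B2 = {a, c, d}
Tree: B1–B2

Every vertex of G appears in some bag (union = {a, b, c, d}); every edge is covered by a bag; and for each vertex v the set of bags containing v is connected in the bag tree. The decomposition is therefore valid. The largest bag has 3 vertices, so the width is 2.

Yes; width 2.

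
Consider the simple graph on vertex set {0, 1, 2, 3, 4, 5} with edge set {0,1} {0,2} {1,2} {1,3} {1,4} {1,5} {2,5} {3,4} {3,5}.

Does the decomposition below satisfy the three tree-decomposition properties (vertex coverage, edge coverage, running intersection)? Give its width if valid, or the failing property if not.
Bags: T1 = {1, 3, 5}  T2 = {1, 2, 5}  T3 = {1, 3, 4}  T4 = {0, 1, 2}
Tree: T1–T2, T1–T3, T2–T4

Every vertex of G appears in some bag (union = {0, 1, 2, 3, 4, 5}); every edge is covered by a bag; and for each vertex v the set of bags containing v is connected in the bag tree. The decomposition is therefore valid. The largest bag has 3 vertices, so the width is 2.

Yes; width 2.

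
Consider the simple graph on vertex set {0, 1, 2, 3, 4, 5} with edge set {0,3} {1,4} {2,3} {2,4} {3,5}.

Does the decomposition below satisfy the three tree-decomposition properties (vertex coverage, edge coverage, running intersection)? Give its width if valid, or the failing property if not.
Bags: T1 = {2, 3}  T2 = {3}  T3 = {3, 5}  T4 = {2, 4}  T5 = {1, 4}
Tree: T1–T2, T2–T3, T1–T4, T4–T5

No — vertex 0 appears in no bag.

A tree decomposition must satisfy three properties: every vertex lies in some bag; for every edge, both endpoints lie together in some bag; and for every vertex, the bags containing it form a connected subtree. Here vertex 0 appears in no bag, so the decomposition is invalid.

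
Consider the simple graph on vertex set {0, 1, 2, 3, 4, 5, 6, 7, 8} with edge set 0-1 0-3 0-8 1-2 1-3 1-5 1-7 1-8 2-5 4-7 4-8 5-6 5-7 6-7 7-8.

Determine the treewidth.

A width-2 tree decomposition is:
Bags: B1 = {1, 5, 7}  B2 = {1, 7, 8}  B3 = {4, 7, 8}  B4 = {0, 1, 8}  B5 = {5, 6, 7}  B6 = {1, 2, 5}  B7 = {0, 1, 3}
Tree: B1–B2, B2–B3, B2–B4, B1–B5, B1–B6, B4–B7
The largest bag has 3 vertices, giving width 2; this decomposition certifies tw(G) ≤ 2. For the lower bound, the 3 vertices {0, 1, 8} are pairwise adjacent, and any tree decomposition puts a clique entirely inside one bag — forcing width ≥ 2. Combining the bounds, tw(G) = 2.

2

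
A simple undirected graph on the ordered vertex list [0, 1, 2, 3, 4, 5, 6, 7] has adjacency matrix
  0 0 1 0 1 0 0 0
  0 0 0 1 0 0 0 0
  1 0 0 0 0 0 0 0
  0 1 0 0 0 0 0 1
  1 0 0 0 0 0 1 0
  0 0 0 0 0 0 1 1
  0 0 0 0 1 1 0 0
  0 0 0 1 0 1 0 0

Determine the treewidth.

1

A width-1 tree decomposition is:
Bags: B1 = {0, 2}  B2 = {0, 4}  B3 = {4, 6}  B4 = {5, 6}  B5 = {5, 7}  B6 = {3, 7}  B7 = {1, 3}
Tree: B1–B2, B2–B3, B3–B4, B4–B5, B5–B6, B6–B7
Each bag holds 2 vertices, so the decomposition has width 1, which upper-bounds the treewidth. Any graph with an edge has treewidth ≥ 1, and G has the edge 2–0. Combining the bounds, tw(G) = 1.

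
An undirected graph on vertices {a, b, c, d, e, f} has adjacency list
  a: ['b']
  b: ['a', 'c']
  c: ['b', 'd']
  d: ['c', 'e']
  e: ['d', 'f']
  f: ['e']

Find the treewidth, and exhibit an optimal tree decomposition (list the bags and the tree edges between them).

Treewidth 1.
One such decomposition:
Bags: B1 = {b, c}  B2 = {a, b}  B3 = {c, d}  B4 = {d, e}  B5 = {e, f}
Tree: B1–B2, B1–B3, B3–B4, B4–B5

Every bag has size at most 2, so the width is 2 − 1 = 1 and tw(G) ≤ 1. Since G has at least one edge (e.g. c–b), it is not an edgeless graph, so tw(G) ≥ 1. The upper and lower bounds meet at 1, so that is the treewidth.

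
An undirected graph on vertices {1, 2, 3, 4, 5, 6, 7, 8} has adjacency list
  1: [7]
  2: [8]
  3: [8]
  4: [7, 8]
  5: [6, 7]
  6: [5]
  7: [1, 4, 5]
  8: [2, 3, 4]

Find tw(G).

A width-1 tree decomposition is:
Bags: B1 = {4, 8}  B2 = {4, 7}  B3 = {5, 7}  B4 = {3, 8}  B5 = {1, 7}  B6 = {5, 6}  B7 = {2, 8}
Tree: B1–B2, B2–B3, B1–B4, B2–B5, B3–B6, B4–B7
Every bag has size at most 2, so the width is 2 − 1 = 1 and tw(G) ≤ 1. Any graph with an edge has treewidth ≥ 1, and G has the edge 8–4. Hence tw(G) = 1 exactly.

1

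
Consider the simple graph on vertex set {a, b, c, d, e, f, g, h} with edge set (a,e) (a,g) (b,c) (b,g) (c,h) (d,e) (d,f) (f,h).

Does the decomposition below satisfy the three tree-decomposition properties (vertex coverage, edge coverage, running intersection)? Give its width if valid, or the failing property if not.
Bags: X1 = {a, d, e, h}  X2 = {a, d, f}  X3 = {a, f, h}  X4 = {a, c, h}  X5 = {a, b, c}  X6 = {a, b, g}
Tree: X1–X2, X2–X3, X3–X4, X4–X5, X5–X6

A tree decomposition must satisfy three properties: every vertex lies in some bag; for every edge, both endpoints lie together in some bag; and for every vertex, the bags containing it form a connected subtree. Here bags containing vertex h are not connected in the tree, so the decomposition is invalid.

No — bags containing vertex h are not connected in the tree.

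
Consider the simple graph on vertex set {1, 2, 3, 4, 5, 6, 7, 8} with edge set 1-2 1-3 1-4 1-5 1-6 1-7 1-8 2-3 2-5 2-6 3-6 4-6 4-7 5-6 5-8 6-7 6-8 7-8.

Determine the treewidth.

3

A width-3 tree decomposition is:
Bags: B1 = {1, 6, 7, 8}  B2 = {1, 4, 6, 7}  B3 = {1, 5, 6, 8}  B4 = {1, 2, 5, 6}  B5 = {1, 2, 3, 6}
Tree: B1–B2, B1–B3, B3–B4, B4–B5
The largest bag has 4 vertices, giving width 3; this decomposition certifies tw(G) ≤ 3. For the lower bound, the 4 vertices {1, 5, 6, 8} are pairwise adjacent, and any tree decomposition puts a clique entirely inside one bag — forcing width ≥ 3. Combining the bounds, tw(G) = 3.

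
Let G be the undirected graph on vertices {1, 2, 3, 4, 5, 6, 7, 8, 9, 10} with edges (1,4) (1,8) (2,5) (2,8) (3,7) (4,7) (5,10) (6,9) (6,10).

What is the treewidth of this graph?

A width-1 tree decomposition is:
Bags: B1 = {3, 7}  B2 = {4, 7}  B3 = {1, 4}  B4 = {1, 8}  B5 = {2, 8}  B6 = {2, 5}  B7 = {5, 10}  B8 = {6, 10}  B9 = {6, 9}
Tree: B1–B2, B2–B3, B3–B4, B4–B5, B5–B6, B6–B7, B7–B8, B8–B9
The largest bag has 2 vertices, giving width 1; this decomposition certifies tw(G) ≤ 1. Any graph with an edge has treewidth ≥ 1, and G has the edge 3–7. Hence tw(G) = 1 exactly.

1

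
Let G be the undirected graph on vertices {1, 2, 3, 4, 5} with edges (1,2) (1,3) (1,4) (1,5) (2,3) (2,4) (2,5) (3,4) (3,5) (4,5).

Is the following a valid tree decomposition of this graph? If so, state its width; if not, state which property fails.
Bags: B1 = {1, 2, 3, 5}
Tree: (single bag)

A tree decomposition must satisfy three properties: every vertex lies in some bag; for every edge, both endpoints lie together in some bag; and for every vertex, the bags containing it form a connected subtree. Here vertex 4 appears in no bag, so the decomposition is invalid.

No — vertex 4 appears in no bag.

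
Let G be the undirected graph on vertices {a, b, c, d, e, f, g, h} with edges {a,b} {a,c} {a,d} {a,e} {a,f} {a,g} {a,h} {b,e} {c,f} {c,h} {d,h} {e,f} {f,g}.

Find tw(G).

2

A width-2 tree decomposition is:
Bags: B1 = {a, e, f}  B2 = {a, c, f}  B3 = {a, b, e}  B4 = {a, f, g}  B5 = {a, c, h}  B6 = {a, d, h}
Tree: B1–B2, B1–B3, B2–B4, B2–B5, B5–B6
Each bag holds 3 vertices, so the decomposition has width 2, which upper-bounds the treewidth. For the lower bound, the 3 vertices {a, d, h} are pairwise adjacent, and any tree decomposition puts a clique entirely inside one bag — forcing width ≥ 2. Combining the bounds, tw(G) = 2.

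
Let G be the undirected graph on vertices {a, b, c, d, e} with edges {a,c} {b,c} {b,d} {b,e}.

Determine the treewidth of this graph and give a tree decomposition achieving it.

Each bag holds 2 vertices, so the decomposition has width 1, which upper-bounds the treewidth. Any graph with an edge has treewidth ≥ 1, and G has the edge e–b. Therefore the treewidth is 1.

Treewidth 1.
One optimal decomposition is:
Bags: B1 = {b, e}  B2 = {b, c}  B3 = {b, d}  B4 = {a, c}
Tree: B1–B2, B1–B3, B2–B4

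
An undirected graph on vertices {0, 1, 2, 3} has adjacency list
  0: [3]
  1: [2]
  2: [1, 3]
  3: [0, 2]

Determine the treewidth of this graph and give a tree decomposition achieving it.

Treewidth 1.
Bags: B1 = {0, 3}  B2 = {2, 3}  B3 = {1, 2}
Tree: B1–B2, B2–B3

The largest bag has 2 vertices, giving width 1; this decomposition certifies tw(G) ≤ 1. Since G has at least one edge (e.g. 0–3), it is not an edgeless graph, so tw(G) ≥ 1. Combining the bounds, tw(G) = 1.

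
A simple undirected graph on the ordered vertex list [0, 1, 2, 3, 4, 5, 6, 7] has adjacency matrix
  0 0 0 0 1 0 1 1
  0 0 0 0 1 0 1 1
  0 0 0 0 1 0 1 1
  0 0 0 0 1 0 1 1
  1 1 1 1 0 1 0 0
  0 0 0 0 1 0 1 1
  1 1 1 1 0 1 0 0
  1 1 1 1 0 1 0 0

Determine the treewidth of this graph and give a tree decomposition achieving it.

Treewidth 3.
One optimal decomposition is:
Bags: B1 = {3, 4, 6, 7}  B2 = {2, 4, 6, 7}  B3 = {4, 5, 6, 7}  B4 = {0, 4, 6, 7}  B5 = {1, 4, 6, 7}
Tree: B1–B2, B2–B3, B3–B4, B4–B5

Every bag has size at most 4, so the width is 4 − 1 = 3 and tw(G) ≤ 3. For the lower bound: the 4 vertex sets {3,7}, {2,6}, {4}, {5} are disjoint, each induces a connected subgraph, and every pair is joined by at least one edge of G. Contracting each set to a single vertex therefore yields K_{4} as a minor, and since treewidth is minor-monotone, tw(G) ≥ tw(K_{4}) = 3. Hence tw(G) = 3 exactly.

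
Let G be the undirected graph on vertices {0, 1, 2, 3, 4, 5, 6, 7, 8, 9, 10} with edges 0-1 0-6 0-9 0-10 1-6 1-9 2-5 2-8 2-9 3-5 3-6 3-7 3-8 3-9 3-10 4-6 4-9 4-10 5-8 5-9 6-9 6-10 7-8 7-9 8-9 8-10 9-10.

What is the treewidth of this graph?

3

A width-3 tree decomposition is:
Bags: B1 = {3, 6, 9, 10}  B2 = {0, 6, 9, 10}  B3 = {3, 8, 9, 10}  B4 = {3, 7, 8, 9}  B5 = {4, 6, 9, 10}  B6 = {0, 1, 6, 9}  B7 = {3, 5, 8, 9}  B8 = {2, 5, 8, 9}
Tree: B1–B2, B1–B3, B3–B4, B2–B5, B2–B6, B4–B7, B7–B8
Each bag holds 4 vertices, so the decomposition has width 3, which upper-bounds the treewidth. On the other hand G contains the 4-clique {0, 1, 6, 9}. A clique must lie in a single bag of any decomposition, so no decomposition can have width below 3. Hence tw(G) = 3 exactly.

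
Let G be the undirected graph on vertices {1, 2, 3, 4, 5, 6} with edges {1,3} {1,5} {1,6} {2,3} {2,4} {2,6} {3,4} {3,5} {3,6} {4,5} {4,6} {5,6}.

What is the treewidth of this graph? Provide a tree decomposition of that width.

Each bag holds 4 vertices, so the decomposition has width 3, which upper-bounds the treewidth. Conversely, {1, 3, 5, 6} is a clique of size 4, and the vertices of any clique must share a bag in every tree decomposition; so some bag has ≥ 4 vertices and tw(G) ≥ 3. Combining the bounds, tw(G) = 3.

Treewidth 3.
One optimal decomposition is:
Bags: B1 = {1, 3, 5, 6}  B2 = {3, 4, 5, 6}  B3 = {2, 3, 4, 6}
Tree: B1–B2, B2–B3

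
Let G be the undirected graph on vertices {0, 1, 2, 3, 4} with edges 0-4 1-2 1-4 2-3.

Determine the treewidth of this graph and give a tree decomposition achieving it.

Treewidth 1.
One optimal decomposition is:
Bags: B1 = {0, 4}  B2 = {1, 4}  B3 = {1, 2}  B4 = {2, 3}
Tree: B1–B2, B2–B3, B3–B4

Each bag holds 2 vertices, so the decomposition has width 1, which upper-bounds the treewidth. Any graph with an edge has treewidth ≥ 1, and G has the edge 0–4. Therefore the treewidth is 1.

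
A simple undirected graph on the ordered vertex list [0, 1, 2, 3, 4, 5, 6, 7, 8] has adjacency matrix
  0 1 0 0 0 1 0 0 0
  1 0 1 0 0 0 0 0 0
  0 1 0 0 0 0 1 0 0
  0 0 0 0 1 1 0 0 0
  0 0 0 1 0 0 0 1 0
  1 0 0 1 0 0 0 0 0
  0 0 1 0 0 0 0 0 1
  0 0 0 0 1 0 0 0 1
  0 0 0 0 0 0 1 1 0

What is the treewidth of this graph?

2

A width-2 tree decomposition is:
Bags: B1 = {4, 7, 8}  B2 = {3, 4, 8}  B3 = {3, 5, 8}  B4 = {0, 5, 8}  B5 = {0, 1, 8}  B6 = {1, 2, 8}  B7 = {2, 6, 8}
Tree: B1–B2, B2–B3, B3–B4, B4–B5, B5–B6, B6–B7
The largest bag has 3 vertices, giving width 2; this decomposition certifies tw(G) ≤ 2. Since 8–7–4–3–5–0–1–2–6–8 is a cycle in G, G is not acyclic. Forests are exactly the graphs of treewidth ≤ 1, so tw(G) ≥ 2. The upper and lower bounds meet at 2, so that is the treewidth.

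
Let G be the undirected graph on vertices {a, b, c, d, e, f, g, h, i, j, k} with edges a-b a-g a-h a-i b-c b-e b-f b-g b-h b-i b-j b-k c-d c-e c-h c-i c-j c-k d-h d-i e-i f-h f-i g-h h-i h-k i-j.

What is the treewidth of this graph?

3

A width-3 tree decomposition is:
Bags: B1 = {a, b, h, i}  B2 = {b, c, h, i}  B3 = {b, c, i, j}  B4 = {b, f, h, i}  B5 = {b, c, h, k}  B6 = {c, d, h, i}  B7 = {a, b, g, h}  B8 = {b, c, e, i}
Tree: B1–B2, B2–B3, B2–B4, B2–B5, B2–B6, B1–B7, B3–B8
Each bag holds 4 vertices, so the decomposition has width 3, which upper-bounds the treewidth. On the other hand G contains the 4-clique {c, d, h, i}. A clique must lie in a single bag of any decomposition, so no decomposition can have width below 3. Therefore the treewidth is 3.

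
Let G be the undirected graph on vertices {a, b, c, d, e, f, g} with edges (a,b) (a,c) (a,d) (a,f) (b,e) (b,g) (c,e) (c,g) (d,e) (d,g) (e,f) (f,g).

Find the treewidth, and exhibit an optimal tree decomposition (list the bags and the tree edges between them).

Treewidth 3.
One optimal decomposition is:
Bags: B1 = {a, e, f, g}  B2 = {a, d, e, g}  B3 = {a, c, e, g}  B4 = {a, b, e, g}
Tree: B1–B2, B2–B3, B3–B4

Every bag has size at most 4, so the width is 4 − 1 = 3 and tw(G) ≤ 3. For the lower bound: the 4 vertex sets {e,f}, {a,d}, {g}, {c} are disjoint, each induces a connected subgraph, and every pair is joined by at least one edge of G. Contracting each set to a single vertex therefore yields K_{4} as a minor, and since treewidth is minor-monotone, tw(G) ≥ tw(K_{4}) = 3. Therefore the treewidth is 3.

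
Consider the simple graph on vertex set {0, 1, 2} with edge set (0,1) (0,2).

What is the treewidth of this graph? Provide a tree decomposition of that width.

Treewidth 1.
One such decomposition:
Bags: B1 = {0, 2}  B2 = {0, 1}
Tree: B1–B2

The largest bag has 2 vertices, giving width 1; this decomposition certifies tw(G) ≤ 1. Since G has at least one edge (e.g. 0–2), it is not an edgeless graph, so tw(G) ≥ 1. Hence tw(G) = 1 exactly.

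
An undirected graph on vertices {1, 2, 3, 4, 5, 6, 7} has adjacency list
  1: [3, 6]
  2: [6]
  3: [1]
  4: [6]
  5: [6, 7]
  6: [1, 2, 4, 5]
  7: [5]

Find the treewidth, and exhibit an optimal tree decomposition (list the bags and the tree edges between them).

Every bag has size at most 2, so the width is 2 − 1 = 1 and tw(G) ≤ 1. Since G has at least one edge (e.g. 4–6), it is not an edgeless graph, so tw(G) ≥ 1. Hence tw(G) = 1 exactly.

Treewidth 1.
Bags: B1 = {4, 6}  B2 = {1, 6}  B3 = {1, 3}  B4 = {5, 6}  B5 = {5, 7}  B6 = {2, 6}
Tree: B1–B2, B2–B3, B2–B4, B4–B5, B2–B6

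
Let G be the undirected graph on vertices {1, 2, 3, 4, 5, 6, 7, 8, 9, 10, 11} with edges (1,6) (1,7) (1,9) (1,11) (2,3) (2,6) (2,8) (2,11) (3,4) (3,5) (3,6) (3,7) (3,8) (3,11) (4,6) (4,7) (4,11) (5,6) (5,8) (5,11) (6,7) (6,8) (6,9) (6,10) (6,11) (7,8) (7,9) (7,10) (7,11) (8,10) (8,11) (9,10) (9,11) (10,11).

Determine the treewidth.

A width-4 tree decomposition is:
Bags: B1 = {3, 4, 6, 7, 11}  B2 = {3, 6, 7, 8, 11}  B3 = {2, 3, 6, 8, 11}  B4 = {3, 5, 6, 8, 11}  B5 = {6, 7, 8, 10, 11}  B6 = {6, 7, 9, 10, 11}  B7 = {1, 6, 7, 9, 11}
Tree: B1–B2, B2–B3, B3–B4, B2–B5, B5–B6, B6–B7
Each bag holds 5 vertices, so the decomposition has width 4, which upper-bounds the treewidth. For the lower bound, the 5 vertices {2, 3, 6, 8, 11} are pairwise adjacent, and any tree decomposition puts a clique entirely inside one bag — forcing width ≥ 4. Therefore the treewidth is 4.

4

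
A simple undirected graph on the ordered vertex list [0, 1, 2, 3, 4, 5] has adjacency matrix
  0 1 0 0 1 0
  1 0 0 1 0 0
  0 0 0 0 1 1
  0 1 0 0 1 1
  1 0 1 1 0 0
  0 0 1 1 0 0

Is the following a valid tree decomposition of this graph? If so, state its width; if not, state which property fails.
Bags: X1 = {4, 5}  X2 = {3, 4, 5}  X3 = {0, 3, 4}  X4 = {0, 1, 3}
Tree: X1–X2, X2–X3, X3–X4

No — vertex 2 appears in no bag.

A tree decomposition must satisfy three properties: every vertex lies in some bag; for every edge, both endpoints lie together in some bag; and for every vertex, the bags containing it form a connected subtree. Here vertex 2 appears in no bag, so the decomposition is invalid.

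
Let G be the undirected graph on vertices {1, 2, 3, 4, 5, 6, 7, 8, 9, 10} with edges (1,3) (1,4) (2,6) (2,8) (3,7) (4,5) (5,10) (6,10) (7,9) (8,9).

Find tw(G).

A width-2 tree decomposition is:
Bags: B1 = {1, 4, 5}  B2 = {1, 5, 10}  B3 = {1, 6, 10}  B4 = {1, 2, 6}  B5 = {1, 2, 8}  B6 = {1, 8, 9}  B7 = {1, 7, 9}  B8 = {1, 3, 7}
Tree: B1–B2, B2–B3, B3–B4, B4–B5, B5–B6, B6–B7, B7–B8
Every bag has size at most 3, so the width is 3 − 1 = 2 and tw(G) ≤ 2. For the lower bound, G contains the cycle 1–4–5–10–6–2–8–9–7–3–1, so G is not a forest; only forests have treewidth ≤ 1, hence tw(G) ≥ 2. The upper and lower bounds meet at 2, so that is the treewidth.

2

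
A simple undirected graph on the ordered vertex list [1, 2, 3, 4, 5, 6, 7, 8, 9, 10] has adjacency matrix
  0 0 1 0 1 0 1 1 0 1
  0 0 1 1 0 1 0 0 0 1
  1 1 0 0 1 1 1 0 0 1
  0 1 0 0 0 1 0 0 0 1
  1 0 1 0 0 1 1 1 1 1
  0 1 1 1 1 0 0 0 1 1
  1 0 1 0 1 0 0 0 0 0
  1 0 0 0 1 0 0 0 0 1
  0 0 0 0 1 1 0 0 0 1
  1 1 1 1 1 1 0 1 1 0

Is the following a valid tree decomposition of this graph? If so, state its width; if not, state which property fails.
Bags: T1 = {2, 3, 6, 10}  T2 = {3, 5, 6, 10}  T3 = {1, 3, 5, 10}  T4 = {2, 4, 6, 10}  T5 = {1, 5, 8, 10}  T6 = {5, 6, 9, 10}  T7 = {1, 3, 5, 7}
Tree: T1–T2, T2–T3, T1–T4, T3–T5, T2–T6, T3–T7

Yes; width 3.

Every vertex of G appears in some bag (union = {1, 2, 3, 4, 5, 6, 7, 8, 9, 10}); every edge is covered by a bag; and for each vertex v the set of bags containing v is connected in the bag tree. The decomposition is therefore valid. The largest bag has 4 vertices, so the width is 3.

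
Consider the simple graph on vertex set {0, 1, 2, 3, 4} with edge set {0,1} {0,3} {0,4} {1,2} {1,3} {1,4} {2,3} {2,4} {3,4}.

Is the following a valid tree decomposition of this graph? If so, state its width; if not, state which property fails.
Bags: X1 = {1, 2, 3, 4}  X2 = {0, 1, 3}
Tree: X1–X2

A tree decomposition must satisfy three properties: every vertex lies in some bag; for every edge, both endpoints lie together in some bag; and for every vertex, the bags containing it form a connected subtree. Here edge (4,0) lies in no bag, so the decomposition is invalid.

No — edge (4,0) lies in no bag.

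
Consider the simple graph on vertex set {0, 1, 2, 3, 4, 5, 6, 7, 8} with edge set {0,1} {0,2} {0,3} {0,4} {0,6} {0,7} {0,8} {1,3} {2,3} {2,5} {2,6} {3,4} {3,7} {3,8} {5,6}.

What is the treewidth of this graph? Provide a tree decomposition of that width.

Treewidth 2.
Bags: B1 = {0, 2, 6}  B2 = {2, 5, 6}  B3 = {0, 2, 3}  B4 = {0, 3, 7}  B5 = {0, 3, 4}  B6 = {0, 3, 8}  B7 = {0, 1, 3}
Tree: B1–B2, B1–B3, B3–B4, B4–B5, B3–B6, B3–B7

Every bag has size at most 3, so the width is 3 − 1 = 2 and tw(G) ≤ 2. For the lower bound, the 3 vertices {0, 1, 3} are pairwise adjacent, and any tree decomposition puts a clique entirely inside one bag — forcing width ≥ 2. Therefore the treewidth is 2.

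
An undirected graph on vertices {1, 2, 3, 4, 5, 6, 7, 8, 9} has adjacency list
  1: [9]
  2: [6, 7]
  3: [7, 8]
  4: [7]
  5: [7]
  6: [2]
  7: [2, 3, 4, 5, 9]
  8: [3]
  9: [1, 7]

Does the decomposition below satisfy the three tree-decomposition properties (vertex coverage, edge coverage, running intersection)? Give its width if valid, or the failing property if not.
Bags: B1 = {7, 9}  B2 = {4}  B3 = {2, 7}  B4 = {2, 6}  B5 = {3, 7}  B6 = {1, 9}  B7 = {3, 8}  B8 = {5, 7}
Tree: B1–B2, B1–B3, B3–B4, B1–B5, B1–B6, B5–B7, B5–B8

No — edge (7,4) lies in no bag.

A tree decomposition must satisfy three properties: every vertex lies in some bag; for every edge, both endpoints lie together in some bag; and for every vertex, the bags containing it form a connected subtree. Here edge (7,4) lies in no bag, so the decomposition is invalid.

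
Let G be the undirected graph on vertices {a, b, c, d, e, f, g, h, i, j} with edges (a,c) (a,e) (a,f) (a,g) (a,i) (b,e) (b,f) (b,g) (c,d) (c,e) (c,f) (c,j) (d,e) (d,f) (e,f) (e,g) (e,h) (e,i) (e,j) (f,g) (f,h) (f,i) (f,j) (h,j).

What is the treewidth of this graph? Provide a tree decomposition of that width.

Treewidth 3.
One optimal decomposition is:
Bags: B1 = {a, e, f, g}  B2 = {a, c, e, f}  B3 = {c, d, e, f}  B4 = {a, e, f, i}  B5 = {b, e, f, g}  B6 = {c, e, f, j}  B7 = {e, f, h, j}
Tree: B1–B2, B2–B3, B2–B4, B1–B5, B3–B6, B6–B7

The largest bag has 4 vertices, giving width 3; this decomposition certifies tw(G) ≤ 3. Conversely, {a, e, f, g} is a clique of size 4, and the vertices of any clique must share a bag in every tree decomposition; so some bag has ≥ 4 vertices and tw(G) ≥ 3. Therefore the treewidth is 3.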